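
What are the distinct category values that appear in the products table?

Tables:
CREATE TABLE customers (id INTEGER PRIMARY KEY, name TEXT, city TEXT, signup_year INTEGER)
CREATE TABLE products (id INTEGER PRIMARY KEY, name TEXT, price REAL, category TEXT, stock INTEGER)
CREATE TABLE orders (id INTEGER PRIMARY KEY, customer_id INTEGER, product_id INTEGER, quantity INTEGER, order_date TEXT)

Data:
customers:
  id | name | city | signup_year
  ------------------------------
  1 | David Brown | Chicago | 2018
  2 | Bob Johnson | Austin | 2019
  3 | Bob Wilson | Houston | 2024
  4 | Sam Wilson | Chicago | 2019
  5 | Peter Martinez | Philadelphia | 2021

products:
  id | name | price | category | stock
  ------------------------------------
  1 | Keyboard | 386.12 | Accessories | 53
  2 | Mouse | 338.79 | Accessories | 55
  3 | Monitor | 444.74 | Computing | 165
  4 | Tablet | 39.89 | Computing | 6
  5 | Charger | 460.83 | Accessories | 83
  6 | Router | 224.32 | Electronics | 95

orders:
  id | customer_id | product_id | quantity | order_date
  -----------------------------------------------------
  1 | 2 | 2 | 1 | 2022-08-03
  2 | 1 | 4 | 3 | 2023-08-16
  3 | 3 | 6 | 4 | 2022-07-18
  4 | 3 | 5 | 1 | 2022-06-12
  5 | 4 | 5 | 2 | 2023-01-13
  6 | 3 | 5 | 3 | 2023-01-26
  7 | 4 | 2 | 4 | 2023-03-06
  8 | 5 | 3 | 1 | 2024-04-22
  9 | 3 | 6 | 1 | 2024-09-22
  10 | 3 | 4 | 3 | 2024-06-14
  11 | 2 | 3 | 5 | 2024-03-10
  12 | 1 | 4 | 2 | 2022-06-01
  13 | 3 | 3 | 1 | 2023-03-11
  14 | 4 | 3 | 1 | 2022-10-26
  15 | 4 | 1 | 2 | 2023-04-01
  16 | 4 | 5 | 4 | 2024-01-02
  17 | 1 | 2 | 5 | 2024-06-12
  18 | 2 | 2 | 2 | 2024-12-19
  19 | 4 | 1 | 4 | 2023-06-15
SELECT DISTINCT category FROM products

Execution result:
category
Accessories
Computing
Electronics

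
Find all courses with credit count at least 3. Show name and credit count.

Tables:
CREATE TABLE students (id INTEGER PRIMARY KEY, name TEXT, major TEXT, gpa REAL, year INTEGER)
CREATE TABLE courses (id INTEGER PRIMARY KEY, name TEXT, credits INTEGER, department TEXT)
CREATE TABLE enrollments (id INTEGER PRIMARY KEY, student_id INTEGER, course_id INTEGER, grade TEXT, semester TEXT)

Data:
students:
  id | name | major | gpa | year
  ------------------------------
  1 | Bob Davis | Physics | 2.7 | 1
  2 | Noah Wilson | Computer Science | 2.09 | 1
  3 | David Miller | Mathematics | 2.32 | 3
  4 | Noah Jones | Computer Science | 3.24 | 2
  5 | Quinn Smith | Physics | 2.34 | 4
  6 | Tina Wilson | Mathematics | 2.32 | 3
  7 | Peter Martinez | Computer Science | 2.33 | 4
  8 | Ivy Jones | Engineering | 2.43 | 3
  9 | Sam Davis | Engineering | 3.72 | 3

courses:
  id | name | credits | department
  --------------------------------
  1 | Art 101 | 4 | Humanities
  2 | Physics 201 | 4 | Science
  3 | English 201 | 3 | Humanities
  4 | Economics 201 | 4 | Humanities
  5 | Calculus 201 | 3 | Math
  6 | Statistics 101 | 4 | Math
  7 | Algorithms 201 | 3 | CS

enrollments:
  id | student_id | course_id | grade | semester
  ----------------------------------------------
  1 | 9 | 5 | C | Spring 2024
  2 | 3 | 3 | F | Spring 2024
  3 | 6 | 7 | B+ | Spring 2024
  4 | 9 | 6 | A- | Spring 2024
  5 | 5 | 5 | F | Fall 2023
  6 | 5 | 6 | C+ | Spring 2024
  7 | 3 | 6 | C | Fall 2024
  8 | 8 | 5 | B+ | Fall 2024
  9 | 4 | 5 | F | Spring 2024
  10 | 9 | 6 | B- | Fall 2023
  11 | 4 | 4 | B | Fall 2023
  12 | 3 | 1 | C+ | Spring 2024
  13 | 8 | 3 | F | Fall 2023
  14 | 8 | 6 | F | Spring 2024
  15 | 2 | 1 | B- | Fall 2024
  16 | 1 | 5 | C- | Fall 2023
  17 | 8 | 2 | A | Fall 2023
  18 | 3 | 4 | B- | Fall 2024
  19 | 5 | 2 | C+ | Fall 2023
SELECT name, credits FROM courses WHERE credits >= 3

Execution result:
name | credits
Art 101 | 4
Physics 201 | 4
English 201 | 3
Economics 201 | 4
Calculus 201 | 3
Statistics 101 | 4
Algorithms 201 | 3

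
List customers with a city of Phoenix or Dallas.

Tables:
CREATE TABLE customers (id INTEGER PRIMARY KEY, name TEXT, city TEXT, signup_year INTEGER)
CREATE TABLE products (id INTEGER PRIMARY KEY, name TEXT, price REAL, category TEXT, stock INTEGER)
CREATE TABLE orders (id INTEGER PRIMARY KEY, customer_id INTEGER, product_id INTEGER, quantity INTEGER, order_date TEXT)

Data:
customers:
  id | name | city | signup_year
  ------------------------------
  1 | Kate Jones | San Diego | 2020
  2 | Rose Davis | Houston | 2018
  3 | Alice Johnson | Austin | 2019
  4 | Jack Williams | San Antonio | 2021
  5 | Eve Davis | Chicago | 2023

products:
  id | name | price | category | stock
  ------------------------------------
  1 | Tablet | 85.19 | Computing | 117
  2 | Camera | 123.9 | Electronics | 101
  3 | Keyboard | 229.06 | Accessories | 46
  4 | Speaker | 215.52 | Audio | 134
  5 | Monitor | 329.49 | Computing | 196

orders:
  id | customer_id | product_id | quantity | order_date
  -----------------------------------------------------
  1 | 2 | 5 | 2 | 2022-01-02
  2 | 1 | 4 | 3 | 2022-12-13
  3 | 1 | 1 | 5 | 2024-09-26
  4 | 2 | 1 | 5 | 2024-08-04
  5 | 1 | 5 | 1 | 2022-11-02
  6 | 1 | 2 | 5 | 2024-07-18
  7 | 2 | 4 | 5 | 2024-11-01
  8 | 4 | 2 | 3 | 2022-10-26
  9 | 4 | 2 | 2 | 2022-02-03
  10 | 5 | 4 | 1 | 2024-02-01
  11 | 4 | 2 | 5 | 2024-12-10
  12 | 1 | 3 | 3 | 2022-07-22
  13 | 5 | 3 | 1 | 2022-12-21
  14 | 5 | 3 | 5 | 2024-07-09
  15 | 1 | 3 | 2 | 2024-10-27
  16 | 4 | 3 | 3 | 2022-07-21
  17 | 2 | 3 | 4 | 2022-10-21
SELECT name, city FROM customers WHERE city IN ('Phoenix', 'Dallas')

Execution result:
(no rows)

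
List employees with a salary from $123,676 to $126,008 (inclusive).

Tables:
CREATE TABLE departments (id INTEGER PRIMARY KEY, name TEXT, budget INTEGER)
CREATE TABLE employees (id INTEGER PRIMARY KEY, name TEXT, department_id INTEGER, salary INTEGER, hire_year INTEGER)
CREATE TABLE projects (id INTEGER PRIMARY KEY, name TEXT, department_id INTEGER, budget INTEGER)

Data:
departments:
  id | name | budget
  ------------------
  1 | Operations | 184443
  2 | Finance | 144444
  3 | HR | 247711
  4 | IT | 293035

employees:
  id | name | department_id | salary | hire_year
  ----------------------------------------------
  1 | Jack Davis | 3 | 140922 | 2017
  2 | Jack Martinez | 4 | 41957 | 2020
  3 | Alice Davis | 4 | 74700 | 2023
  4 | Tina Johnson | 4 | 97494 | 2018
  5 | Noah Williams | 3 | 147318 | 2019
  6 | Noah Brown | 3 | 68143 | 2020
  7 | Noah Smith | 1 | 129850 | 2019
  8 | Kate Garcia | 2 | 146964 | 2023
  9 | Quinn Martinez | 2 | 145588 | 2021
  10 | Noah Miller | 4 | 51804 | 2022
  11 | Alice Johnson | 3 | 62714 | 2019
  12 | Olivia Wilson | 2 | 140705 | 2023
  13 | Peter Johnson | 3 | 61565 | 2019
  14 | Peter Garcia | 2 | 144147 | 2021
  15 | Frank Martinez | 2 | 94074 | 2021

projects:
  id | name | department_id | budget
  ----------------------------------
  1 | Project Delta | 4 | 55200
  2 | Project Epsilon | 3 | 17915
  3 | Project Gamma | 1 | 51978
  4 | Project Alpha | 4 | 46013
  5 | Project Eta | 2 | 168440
SELECT name, salary FROM employees WHERE salary BETWEEN 123676 AND 126008

Execution result:
(no rows)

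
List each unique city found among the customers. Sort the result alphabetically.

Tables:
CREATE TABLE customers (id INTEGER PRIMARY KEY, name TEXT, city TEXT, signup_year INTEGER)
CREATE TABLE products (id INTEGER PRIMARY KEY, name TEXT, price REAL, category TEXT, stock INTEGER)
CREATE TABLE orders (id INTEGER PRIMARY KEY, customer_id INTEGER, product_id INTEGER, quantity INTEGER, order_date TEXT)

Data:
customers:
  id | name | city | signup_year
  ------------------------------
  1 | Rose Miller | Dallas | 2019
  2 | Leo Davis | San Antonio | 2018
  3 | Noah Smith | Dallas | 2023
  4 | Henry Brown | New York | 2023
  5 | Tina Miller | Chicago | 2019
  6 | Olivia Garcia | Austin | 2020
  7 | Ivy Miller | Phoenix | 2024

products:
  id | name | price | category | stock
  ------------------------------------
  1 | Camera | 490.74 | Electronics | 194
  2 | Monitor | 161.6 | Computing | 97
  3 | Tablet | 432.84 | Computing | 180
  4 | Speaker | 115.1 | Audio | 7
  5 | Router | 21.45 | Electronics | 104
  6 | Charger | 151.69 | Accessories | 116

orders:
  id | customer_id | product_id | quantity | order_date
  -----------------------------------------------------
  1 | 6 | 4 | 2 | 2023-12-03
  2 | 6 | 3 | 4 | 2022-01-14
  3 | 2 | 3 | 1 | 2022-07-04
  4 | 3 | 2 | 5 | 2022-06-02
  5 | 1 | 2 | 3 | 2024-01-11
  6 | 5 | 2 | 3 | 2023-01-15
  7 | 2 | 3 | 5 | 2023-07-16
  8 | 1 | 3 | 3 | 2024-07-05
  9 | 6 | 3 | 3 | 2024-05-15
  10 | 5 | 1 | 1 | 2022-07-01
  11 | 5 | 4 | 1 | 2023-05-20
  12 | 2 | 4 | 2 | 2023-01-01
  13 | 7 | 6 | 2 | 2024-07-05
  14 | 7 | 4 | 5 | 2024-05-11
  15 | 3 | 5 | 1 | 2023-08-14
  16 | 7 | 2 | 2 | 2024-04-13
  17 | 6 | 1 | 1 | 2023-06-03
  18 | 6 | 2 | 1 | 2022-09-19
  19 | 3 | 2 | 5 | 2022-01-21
SELECT DISTINCT city FROM customers ORDER BY city

Execution result:
city
Austin
Chicago
Dallas
New York
Phoenix
San Antonio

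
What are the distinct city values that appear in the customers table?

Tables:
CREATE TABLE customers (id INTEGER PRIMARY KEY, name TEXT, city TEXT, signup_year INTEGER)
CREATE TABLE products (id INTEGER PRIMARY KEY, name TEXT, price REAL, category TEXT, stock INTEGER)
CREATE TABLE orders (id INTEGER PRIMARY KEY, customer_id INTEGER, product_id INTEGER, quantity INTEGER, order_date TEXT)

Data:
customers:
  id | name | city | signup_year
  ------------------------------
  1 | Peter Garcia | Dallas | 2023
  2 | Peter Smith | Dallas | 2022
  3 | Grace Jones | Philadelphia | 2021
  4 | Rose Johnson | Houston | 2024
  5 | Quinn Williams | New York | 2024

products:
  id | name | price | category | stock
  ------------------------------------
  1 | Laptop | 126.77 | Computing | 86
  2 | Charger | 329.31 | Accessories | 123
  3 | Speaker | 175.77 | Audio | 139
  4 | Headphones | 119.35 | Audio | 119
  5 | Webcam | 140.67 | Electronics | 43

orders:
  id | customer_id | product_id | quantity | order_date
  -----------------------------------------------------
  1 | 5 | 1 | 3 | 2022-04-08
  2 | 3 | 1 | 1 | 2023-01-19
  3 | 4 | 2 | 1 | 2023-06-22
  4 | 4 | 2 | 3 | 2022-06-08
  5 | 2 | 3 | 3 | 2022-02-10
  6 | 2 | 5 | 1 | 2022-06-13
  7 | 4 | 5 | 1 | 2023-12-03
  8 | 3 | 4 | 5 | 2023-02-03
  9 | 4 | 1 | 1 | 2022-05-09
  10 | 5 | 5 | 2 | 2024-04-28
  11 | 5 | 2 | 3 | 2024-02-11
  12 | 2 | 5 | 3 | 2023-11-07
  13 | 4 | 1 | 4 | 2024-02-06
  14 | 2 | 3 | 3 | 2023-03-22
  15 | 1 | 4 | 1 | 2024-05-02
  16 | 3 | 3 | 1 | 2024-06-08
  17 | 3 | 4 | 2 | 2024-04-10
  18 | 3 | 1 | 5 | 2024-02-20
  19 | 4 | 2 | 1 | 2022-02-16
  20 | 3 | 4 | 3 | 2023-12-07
SELECT DISTINCT city FROM customers

Execution result:
city
Dallas
Philadelphia
Houston
New York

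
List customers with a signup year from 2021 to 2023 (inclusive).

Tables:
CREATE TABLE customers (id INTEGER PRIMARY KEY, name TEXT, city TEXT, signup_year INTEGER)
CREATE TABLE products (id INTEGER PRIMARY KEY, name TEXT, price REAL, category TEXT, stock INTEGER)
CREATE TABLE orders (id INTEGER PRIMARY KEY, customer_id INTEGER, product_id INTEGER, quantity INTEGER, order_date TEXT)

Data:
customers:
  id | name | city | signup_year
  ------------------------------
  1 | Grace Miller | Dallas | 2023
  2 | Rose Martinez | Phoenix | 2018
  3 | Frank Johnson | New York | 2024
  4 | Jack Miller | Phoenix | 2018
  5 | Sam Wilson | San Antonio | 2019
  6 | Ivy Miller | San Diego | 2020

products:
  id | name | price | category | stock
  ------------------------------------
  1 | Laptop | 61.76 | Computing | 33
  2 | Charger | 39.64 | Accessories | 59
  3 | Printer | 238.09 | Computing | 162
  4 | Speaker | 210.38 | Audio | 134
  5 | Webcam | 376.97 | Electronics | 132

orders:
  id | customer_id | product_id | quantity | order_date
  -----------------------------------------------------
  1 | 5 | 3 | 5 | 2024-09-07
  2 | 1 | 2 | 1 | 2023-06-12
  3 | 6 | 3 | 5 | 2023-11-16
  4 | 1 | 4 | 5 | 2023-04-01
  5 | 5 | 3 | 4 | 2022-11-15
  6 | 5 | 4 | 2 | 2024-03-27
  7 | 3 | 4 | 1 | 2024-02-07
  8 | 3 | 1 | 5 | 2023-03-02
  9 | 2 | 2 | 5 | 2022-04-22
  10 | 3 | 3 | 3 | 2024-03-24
SELECT name, signup_year FROM customers WHERE signup_year BETWEEN 2021 AND 2023

Execution result:
name | signup_year
Grace Miller | 2023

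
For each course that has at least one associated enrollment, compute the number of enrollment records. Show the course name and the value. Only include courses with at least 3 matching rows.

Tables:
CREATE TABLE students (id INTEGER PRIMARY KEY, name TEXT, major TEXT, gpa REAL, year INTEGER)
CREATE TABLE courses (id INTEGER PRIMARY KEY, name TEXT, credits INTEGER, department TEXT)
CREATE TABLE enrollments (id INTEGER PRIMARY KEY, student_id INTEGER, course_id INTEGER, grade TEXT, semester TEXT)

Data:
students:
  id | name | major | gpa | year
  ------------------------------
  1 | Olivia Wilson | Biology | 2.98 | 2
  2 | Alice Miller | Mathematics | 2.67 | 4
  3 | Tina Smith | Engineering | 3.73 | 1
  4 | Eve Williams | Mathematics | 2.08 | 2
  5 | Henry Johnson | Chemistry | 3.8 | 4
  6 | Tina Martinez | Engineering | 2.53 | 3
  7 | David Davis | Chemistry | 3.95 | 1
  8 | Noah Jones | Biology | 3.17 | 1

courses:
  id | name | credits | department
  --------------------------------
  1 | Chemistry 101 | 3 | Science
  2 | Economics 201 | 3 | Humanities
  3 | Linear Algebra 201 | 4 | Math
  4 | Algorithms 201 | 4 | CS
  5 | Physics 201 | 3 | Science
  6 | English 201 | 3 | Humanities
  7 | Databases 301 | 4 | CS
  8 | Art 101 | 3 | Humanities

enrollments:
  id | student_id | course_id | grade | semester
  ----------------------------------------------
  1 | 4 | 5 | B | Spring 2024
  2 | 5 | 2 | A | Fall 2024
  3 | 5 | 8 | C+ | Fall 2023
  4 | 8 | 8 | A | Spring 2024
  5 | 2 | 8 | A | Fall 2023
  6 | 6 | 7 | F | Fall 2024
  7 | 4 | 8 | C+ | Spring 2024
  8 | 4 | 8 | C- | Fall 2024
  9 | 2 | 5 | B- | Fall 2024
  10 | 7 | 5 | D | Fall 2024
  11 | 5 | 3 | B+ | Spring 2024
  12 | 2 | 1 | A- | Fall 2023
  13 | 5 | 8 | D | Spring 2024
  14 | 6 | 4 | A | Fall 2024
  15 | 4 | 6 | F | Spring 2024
SELECT p.name, COUNT(*) AS n FROM enrollments c JOIN courses p ON c.course_id = p.id GROUP BY p.id, p.name HAVING COUNT(*) >= 3

Execution result:
name | n
Physics 201 | 3
Art 101 | 6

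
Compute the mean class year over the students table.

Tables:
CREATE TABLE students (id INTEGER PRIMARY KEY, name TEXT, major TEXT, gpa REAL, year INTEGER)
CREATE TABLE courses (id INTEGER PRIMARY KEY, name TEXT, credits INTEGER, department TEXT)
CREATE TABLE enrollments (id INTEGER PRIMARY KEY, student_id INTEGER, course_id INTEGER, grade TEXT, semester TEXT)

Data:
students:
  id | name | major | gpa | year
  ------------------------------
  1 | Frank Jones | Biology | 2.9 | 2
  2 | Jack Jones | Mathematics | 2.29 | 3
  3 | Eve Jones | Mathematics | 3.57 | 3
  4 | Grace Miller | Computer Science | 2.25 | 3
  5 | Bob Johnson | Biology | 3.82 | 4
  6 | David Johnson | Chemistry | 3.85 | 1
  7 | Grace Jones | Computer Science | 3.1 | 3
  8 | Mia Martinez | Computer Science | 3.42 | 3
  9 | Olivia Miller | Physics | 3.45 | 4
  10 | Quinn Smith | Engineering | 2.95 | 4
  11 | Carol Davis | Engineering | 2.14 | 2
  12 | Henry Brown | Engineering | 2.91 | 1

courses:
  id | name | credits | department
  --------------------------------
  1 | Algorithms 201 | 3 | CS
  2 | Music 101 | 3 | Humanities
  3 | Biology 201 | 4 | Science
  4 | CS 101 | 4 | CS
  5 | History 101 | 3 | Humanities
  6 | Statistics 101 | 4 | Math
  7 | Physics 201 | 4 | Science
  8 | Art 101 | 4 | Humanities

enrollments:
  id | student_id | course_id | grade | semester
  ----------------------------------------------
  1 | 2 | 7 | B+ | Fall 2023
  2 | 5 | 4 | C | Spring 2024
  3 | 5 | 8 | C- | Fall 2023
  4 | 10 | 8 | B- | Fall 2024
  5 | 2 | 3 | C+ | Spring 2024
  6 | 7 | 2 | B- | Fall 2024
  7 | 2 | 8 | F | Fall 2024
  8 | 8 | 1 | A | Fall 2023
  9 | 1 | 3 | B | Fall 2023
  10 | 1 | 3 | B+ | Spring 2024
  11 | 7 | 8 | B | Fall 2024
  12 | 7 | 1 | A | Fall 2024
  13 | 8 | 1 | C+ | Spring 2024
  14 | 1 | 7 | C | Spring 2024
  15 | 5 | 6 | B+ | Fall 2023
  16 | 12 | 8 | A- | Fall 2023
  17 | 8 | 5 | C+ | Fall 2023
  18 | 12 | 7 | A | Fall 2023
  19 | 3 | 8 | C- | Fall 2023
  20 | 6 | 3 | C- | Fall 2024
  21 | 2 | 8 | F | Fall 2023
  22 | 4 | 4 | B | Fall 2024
SELECT AVG(year) FROM students

Execution result:
2.75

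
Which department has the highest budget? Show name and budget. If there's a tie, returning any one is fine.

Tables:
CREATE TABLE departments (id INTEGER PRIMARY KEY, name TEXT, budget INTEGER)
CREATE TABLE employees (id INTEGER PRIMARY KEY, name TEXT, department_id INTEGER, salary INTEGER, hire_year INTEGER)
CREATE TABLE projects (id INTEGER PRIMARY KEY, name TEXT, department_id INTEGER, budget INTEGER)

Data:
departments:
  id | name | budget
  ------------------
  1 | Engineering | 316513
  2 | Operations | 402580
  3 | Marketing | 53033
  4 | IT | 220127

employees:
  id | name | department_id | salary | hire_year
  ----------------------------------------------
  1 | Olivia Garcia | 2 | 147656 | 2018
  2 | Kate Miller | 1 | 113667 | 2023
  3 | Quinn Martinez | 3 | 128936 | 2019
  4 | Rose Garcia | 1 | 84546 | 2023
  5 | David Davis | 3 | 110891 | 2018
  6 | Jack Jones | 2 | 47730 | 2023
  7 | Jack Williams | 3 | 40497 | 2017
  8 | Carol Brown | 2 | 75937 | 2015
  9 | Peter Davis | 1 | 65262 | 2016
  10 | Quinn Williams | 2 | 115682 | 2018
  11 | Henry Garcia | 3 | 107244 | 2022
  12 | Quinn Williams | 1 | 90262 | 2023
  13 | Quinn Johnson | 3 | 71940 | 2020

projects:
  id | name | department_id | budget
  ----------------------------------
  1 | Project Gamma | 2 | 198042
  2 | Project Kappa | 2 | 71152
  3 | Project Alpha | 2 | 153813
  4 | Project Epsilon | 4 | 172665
SELECT name, budget FROM departments ORDER BY budget DESC LIMIT 1

Execution result:
name | budget
Operations | 402580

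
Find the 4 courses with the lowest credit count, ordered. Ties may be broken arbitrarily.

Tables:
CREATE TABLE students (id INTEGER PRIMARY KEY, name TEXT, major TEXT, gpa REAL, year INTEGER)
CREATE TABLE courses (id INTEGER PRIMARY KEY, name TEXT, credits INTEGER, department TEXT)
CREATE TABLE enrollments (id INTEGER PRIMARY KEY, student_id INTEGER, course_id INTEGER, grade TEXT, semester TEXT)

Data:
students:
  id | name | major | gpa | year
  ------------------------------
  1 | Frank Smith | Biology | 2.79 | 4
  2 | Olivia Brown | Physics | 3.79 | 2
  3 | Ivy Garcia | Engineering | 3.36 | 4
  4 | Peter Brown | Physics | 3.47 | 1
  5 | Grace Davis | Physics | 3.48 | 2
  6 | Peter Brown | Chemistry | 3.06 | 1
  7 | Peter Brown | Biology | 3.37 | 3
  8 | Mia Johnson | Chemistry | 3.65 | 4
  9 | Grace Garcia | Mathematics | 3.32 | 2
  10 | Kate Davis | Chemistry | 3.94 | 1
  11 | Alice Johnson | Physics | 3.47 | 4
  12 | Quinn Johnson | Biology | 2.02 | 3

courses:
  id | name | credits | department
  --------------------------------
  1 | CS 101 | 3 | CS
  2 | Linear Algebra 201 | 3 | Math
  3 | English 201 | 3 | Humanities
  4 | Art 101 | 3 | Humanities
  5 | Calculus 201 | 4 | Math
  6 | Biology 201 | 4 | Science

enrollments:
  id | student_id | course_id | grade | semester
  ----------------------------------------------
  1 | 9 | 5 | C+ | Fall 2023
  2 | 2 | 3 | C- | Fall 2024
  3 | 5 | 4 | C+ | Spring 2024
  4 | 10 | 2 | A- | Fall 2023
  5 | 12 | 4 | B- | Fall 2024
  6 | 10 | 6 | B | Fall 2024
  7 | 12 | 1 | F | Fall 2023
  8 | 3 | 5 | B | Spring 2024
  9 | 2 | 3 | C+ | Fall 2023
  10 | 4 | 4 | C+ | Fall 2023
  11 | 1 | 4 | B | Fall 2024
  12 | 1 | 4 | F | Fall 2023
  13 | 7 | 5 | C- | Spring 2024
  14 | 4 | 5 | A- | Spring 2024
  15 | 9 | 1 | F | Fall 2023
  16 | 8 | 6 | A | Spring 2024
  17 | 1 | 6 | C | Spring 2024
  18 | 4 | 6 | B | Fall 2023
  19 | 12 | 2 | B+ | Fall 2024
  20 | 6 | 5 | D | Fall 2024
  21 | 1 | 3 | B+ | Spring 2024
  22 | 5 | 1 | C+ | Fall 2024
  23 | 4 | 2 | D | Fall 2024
SELECT name, credits FROM courses ORDER BY credits ASC LIMIT 4

Execution result:
name | credits
CS 101 | 3
Linear Algebra 201 | 3
English 201 | 3
Art 101 | 3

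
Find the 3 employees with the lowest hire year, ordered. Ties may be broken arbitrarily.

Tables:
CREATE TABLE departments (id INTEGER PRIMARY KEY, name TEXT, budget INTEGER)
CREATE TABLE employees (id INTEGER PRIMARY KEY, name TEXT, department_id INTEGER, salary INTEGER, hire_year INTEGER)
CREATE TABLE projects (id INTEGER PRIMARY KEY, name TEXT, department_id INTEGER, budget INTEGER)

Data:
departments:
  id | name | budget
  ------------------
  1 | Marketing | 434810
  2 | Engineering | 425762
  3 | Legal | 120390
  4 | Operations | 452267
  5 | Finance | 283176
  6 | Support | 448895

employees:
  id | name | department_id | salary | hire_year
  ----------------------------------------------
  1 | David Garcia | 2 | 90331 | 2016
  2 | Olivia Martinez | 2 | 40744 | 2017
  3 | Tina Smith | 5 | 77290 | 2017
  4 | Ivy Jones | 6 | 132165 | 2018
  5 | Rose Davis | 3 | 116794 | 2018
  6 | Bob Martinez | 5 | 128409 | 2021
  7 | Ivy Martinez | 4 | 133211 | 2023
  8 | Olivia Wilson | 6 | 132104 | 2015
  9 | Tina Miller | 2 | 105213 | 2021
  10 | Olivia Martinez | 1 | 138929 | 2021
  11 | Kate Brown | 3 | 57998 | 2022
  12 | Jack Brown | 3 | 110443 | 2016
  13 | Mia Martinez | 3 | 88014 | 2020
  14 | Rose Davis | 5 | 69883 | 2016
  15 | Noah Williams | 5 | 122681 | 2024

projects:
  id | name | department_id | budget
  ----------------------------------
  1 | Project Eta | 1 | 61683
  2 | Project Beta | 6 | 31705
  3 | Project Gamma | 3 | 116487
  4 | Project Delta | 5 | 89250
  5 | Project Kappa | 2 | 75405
SELECT name, hire_year FROM employees ORDER BY hire_year ASC LIMIT 3

Execution result:
name | hire_year
Olivia Wilson | 2015
David Garcia | 2016
Jack Brown | 2016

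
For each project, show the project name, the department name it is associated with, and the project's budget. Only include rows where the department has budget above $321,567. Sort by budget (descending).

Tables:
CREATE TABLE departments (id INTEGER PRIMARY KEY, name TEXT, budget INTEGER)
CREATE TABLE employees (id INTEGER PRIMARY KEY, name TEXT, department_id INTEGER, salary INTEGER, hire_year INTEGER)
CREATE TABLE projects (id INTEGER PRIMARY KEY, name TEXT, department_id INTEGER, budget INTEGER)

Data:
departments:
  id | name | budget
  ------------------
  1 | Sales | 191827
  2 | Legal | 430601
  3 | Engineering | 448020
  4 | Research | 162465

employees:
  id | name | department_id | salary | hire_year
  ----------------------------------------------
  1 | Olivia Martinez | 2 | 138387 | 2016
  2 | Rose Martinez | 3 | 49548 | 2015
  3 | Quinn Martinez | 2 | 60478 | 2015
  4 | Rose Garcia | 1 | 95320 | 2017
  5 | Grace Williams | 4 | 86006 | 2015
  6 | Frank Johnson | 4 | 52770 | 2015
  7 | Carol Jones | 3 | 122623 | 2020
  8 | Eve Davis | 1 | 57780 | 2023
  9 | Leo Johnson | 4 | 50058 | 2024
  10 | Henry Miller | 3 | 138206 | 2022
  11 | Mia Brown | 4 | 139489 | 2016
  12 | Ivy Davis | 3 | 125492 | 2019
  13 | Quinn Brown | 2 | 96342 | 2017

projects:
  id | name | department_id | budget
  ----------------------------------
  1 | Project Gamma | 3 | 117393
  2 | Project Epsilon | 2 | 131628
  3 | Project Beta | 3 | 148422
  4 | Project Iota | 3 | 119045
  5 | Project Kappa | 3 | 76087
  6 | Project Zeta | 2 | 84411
SELECT c.name, p.name AS department, c.budget FROM projects c JOIN departments p ON c.department_id = p.id WHERE p.budget > 321567 ORDER BY c.budget DESC

Execution result:
name | department | budget
Project Beta | Engineering | 148422
Project Epsilon | Legal | 131628
Project Iota | Engineering | 119045
Project Gamma | Engineering | 117393
Project Zeta | Legal | 84411
Project Kappa | Engineering | 76087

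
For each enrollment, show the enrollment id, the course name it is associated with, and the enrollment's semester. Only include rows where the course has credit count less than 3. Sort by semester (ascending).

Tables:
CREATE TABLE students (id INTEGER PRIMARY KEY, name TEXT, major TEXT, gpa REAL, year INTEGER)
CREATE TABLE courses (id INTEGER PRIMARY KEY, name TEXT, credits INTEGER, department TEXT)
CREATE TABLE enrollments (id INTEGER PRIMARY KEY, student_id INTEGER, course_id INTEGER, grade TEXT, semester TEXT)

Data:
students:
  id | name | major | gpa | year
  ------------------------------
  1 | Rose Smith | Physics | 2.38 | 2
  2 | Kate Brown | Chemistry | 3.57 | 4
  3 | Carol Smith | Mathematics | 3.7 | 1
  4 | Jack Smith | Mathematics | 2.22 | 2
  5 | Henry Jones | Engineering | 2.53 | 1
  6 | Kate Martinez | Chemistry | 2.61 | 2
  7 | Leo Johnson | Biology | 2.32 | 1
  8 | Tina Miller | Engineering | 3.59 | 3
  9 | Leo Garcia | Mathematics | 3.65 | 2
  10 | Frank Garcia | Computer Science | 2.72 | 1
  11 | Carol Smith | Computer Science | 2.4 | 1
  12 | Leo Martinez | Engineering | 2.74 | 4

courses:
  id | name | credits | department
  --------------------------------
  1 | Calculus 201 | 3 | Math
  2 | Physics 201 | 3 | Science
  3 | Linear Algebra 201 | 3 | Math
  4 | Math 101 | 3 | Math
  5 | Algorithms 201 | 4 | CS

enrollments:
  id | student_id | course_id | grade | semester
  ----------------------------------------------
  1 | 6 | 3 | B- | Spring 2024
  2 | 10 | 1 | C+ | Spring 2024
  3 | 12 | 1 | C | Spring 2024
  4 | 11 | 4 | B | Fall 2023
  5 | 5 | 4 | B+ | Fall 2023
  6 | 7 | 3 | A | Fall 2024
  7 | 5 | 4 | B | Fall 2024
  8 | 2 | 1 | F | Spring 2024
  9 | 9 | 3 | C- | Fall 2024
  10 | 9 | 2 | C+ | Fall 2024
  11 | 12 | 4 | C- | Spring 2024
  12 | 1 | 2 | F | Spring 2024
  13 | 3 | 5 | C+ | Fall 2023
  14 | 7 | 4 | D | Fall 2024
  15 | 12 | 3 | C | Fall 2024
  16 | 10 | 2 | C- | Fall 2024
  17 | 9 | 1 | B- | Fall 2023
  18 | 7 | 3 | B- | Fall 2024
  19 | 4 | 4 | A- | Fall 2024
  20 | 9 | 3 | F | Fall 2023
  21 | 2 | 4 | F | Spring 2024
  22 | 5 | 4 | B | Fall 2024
SELECT c.id, p.name AS course, c.semester FROM enrollments c JOIN courses p ON c.course_id = p.id WHERE p.credits < 3 ORDER BY c.semester ASC

Execution result:
(no rows)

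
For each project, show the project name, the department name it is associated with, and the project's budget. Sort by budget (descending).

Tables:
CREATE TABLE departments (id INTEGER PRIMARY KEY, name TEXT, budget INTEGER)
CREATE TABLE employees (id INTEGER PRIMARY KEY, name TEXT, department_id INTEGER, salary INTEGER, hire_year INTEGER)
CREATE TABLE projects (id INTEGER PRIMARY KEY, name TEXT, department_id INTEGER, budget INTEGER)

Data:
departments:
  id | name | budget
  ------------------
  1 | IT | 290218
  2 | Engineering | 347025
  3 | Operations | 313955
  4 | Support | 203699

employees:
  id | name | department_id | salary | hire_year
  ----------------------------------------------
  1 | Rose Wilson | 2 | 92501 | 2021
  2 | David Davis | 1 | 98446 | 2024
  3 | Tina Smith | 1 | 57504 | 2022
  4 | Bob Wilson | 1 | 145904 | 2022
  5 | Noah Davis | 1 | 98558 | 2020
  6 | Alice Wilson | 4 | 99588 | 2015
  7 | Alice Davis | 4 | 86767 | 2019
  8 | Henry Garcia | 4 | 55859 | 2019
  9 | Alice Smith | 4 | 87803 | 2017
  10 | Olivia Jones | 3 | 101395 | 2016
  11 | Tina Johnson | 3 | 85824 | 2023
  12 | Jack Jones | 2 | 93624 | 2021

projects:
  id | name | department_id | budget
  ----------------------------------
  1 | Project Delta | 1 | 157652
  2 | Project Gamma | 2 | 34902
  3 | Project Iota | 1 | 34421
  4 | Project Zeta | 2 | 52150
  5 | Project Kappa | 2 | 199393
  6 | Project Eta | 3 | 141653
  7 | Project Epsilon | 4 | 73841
SELECT c.name, p.name AS department, c.budget FROM projects c JOIN departments p ON c.department_id = p.id ORDER BY c.budget DESC

Execution result:
name | department | budget
Project Kappa | Engineering | 199393
Project Delta | IT | 157652
Project Eta | Operations | 141653
Project Epsilon | Support | 73841
Project Zeta | Engineering | 52150
Project Gamma | Engineering | 34902
Project Iota | IT | 34421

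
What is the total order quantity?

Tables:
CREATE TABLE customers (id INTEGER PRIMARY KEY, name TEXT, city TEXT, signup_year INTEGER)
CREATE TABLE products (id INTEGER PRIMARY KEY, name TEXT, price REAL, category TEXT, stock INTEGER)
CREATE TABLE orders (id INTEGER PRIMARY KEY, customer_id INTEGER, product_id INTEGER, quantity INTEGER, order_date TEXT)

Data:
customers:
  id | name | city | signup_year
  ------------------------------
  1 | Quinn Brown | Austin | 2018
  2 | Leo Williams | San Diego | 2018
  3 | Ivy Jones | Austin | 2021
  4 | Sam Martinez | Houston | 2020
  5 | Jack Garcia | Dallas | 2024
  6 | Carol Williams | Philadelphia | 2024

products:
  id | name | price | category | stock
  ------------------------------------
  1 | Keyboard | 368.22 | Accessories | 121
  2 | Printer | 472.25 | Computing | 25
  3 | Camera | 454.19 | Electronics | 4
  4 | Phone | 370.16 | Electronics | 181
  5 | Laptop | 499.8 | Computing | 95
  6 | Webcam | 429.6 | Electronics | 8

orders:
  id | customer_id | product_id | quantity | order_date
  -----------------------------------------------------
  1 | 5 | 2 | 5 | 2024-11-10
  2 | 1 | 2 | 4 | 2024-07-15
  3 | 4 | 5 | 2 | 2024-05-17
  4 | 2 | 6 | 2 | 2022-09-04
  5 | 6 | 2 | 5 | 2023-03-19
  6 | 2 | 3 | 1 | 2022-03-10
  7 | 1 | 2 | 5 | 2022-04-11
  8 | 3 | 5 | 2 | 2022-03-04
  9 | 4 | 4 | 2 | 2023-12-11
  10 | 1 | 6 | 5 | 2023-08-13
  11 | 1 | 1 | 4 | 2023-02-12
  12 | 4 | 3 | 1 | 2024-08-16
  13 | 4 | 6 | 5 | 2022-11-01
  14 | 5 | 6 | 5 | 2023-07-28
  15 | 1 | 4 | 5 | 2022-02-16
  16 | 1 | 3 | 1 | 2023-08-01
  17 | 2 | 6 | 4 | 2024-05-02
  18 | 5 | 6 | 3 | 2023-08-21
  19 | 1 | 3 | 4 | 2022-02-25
SELECT SUM(quantity) FROM orders

Execution result:
65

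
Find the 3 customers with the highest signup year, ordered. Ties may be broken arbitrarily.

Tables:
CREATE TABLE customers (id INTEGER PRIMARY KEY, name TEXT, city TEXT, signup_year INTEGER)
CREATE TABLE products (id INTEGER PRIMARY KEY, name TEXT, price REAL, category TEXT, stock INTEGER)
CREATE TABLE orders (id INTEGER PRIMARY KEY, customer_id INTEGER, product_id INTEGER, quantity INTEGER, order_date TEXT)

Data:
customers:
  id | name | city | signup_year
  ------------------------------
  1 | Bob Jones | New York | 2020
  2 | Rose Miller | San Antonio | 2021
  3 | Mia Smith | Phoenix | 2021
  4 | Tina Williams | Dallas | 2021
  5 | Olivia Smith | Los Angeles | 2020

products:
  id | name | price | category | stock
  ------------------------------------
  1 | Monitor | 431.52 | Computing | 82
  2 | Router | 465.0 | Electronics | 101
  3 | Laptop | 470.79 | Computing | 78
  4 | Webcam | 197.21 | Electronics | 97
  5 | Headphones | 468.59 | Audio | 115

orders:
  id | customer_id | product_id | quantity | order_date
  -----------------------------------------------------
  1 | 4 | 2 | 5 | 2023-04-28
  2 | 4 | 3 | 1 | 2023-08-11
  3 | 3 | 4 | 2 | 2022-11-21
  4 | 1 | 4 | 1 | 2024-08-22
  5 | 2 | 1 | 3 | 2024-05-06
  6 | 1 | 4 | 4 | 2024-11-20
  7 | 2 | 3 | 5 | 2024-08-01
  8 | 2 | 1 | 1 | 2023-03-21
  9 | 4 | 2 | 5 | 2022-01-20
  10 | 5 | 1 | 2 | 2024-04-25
SELECT name, signup_year FROM customers ORDER BY signup_year DESC LIMIT 3

Execution result:
name | signup_year
Rose Miller | 2021
Mia Smith | 2021
Tina Williams | 2021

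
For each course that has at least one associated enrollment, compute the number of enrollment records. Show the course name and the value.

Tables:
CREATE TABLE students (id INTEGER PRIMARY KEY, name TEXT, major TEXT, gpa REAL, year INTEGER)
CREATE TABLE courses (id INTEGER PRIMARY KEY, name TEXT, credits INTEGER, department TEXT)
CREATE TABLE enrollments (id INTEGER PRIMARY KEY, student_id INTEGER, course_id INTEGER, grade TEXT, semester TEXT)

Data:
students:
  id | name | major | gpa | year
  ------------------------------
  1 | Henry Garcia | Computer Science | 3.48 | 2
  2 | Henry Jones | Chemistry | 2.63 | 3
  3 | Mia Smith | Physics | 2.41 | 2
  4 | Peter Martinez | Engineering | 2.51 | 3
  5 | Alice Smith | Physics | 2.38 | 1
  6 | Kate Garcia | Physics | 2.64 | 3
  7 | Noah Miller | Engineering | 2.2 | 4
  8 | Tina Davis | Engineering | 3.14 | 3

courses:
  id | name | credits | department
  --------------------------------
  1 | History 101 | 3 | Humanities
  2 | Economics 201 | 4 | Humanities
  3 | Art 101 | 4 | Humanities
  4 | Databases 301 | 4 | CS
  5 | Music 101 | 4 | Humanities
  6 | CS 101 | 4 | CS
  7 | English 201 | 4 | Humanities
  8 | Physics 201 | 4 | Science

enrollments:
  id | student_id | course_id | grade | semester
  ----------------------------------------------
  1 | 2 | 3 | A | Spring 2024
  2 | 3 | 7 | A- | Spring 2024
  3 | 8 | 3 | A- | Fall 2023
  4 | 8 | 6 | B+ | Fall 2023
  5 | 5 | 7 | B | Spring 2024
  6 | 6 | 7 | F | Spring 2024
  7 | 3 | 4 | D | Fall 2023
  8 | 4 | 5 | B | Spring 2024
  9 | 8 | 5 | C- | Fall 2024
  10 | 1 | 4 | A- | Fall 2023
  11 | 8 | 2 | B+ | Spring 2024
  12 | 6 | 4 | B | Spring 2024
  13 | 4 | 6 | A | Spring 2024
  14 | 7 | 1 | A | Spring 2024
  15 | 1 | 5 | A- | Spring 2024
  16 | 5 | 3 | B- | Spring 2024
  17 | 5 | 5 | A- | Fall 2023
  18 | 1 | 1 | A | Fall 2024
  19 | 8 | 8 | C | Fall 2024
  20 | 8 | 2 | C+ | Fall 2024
SELECT p.name, COUNT(*) AS n FROM enrollments c JOIN courses p ON c.course_id = p.id GROUP BY p.id, p.name

Execution result:
name | n
History 101 | 2
Economics 201 | 2
Art 101 | 3
Databases 301 | 3
Music 101 | 4
CS 101 | 2
English 201 | 3
Physics 201 | 1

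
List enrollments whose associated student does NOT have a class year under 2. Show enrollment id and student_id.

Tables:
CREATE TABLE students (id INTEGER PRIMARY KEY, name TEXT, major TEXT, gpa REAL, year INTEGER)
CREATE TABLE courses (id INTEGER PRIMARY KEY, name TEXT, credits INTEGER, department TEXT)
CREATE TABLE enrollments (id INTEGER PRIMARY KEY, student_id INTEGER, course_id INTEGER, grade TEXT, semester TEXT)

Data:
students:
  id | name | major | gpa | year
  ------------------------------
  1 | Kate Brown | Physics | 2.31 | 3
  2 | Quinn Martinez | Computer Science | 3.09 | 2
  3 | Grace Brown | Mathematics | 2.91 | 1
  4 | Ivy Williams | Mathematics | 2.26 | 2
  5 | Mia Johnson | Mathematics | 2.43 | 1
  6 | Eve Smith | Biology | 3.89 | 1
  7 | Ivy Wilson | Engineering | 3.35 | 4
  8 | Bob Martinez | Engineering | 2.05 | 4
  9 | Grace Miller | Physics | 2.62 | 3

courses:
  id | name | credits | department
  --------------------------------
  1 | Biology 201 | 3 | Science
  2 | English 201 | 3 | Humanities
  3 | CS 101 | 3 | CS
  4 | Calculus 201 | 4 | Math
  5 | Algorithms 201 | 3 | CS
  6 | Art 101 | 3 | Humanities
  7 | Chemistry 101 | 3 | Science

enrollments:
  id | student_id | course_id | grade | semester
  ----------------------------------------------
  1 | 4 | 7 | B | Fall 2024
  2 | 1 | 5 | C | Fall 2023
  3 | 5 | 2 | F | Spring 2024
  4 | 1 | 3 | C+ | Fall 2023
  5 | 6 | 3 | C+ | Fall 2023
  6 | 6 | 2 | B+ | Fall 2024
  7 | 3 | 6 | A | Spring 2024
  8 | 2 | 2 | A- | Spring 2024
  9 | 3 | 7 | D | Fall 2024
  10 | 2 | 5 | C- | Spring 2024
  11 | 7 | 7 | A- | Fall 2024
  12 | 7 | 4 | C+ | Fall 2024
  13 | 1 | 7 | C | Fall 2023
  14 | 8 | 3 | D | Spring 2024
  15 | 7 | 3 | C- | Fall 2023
SELECT id, student_id FROM enrollments WHERE student_id NOT IN (SELECT id FROM students WHERE year < 2)

Execution result:
id | student_id
1 | 4
2 | 1
4 | 1
8 | 2
10 | 2
11 | 7
12 | 7
13 | 1
14 | 8
15 | 7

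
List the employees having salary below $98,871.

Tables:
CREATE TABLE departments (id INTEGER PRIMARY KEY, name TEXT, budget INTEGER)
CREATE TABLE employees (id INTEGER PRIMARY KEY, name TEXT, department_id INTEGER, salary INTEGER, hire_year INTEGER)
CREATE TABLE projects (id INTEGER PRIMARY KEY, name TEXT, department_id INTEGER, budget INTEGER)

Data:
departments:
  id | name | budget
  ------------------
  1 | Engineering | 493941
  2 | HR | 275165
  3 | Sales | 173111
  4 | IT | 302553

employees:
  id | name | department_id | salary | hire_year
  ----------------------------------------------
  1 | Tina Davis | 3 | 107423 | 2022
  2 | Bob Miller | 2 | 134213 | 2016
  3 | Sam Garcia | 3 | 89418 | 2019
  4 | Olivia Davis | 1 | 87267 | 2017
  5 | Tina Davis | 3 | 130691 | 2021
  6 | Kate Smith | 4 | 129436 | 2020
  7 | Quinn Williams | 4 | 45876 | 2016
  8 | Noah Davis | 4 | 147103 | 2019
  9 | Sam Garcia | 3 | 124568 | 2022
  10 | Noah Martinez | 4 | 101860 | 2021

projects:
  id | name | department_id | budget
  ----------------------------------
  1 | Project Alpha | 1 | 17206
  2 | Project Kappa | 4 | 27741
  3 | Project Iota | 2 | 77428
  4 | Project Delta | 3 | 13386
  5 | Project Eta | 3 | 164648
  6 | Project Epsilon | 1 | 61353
SELECT name, salary FROM employees WHERE salary < 98871

Execution result:
name | salary
Sam Garcia | 89418
Olivia Davis | 87267
Quinn Williams | 45876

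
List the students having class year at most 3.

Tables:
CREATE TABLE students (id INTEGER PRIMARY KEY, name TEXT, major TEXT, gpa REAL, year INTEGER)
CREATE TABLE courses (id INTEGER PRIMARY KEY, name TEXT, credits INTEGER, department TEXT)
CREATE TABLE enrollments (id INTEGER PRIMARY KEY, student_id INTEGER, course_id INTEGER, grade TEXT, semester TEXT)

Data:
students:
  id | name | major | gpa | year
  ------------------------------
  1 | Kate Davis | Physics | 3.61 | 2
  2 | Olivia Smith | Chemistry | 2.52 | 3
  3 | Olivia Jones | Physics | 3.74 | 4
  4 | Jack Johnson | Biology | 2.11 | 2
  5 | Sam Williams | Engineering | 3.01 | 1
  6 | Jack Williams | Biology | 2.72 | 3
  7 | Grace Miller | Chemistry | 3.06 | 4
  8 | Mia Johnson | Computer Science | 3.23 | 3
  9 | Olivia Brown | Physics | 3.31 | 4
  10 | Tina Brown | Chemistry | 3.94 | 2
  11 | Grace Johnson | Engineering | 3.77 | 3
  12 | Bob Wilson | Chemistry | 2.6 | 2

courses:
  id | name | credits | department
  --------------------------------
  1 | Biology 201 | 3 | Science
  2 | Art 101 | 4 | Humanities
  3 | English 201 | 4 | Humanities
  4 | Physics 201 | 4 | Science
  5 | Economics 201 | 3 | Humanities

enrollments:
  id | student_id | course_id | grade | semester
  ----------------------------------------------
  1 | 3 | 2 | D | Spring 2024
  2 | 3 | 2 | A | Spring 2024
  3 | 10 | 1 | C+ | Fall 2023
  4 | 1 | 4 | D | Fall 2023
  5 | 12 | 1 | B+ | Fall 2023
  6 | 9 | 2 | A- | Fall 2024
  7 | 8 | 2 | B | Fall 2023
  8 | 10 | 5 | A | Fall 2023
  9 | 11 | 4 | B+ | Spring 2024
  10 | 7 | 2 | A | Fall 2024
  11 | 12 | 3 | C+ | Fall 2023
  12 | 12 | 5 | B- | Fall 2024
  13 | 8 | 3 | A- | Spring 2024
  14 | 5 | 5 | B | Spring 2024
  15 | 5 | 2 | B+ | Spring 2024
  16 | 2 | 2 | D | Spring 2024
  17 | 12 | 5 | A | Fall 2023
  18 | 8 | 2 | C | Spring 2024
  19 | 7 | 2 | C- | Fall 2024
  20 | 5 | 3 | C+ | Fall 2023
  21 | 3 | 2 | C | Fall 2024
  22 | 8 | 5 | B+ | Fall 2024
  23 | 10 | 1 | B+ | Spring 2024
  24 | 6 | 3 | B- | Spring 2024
SELECT name, year FROM students WHERE year <= 3

Execution result:
name | year
Kate Davis | 2
Olivia Smith | 3
Jack Johnson | 2
Sam Williams | 1
Jack Williams | 3
Mia Johnson | 3
Tina Brown | 2
Grace Johnson | 3
Bob Wilson | 2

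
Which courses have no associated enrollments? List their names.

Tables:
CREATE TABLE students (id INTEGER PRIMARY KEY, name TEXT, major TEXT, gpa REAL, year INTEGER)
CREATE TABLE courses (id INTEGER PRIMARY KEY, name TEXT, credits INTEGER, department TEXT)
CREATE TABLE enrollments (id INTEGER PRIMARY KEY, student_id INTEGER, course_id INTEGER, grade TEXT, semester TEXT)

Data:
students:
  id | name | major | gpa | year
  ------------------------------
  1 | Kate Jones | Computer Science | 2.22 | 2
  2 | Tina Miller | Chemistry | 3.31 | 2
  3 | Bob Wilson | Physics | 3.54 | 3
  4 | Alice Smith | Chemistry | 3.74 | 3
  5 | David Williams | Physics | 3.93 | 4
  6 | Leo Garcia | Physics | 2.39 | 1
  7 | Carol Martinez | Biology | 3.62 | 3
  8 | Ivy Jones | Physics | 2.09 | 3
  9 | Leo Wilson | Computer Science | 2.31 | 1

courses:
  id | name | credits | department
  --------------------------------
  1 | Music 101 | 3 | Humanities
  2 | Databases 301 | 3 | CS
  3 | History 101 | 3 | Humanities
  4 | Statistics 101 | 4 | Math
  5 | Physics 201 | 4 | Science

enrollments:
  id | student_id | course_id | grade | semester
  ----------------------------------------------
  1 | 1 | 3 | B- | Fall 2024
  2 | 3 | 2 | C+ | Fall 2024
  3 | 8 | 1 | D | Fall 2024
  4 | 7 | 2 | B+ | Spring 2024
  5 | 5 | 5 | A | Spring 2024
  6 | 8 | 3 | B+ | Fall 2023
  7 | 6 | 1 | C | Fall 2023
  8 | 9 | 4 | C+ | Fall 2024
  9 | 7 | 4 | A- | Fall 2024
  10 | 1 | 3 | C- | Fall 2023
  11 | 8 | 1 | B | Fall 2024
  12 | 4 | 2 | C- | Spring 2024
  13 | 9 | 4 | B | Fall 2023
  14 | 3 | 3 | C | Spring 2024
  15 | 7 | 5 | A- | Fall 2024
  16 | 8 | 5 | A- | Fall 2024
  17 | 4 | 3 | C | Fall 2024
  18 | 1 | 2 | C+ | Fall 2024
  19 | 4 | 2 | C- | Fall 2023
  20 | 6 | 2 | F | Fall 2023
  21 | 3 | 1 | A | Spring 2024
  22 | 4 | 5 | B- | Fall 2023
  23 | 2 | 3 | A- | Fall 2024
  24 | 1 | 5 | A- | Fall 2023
SELECT p.name FROM courses p LEFT JOIN enrollments c ON c.course_id = p.id WHERE c.id IS NULL

Execution result:
(no rows)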